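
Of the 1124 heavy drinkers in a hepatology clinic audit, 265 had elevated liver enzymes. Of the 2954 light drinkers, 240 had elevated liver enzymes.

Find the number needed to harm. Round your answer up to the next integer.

7

risk, heavy drinkers = 265/1124 = 0.235765
risk, light drinkers = 240/2954 = 0.081246
absolute risk difference = 0.154519
1 / 0.154519 = 6.472 → round up → 7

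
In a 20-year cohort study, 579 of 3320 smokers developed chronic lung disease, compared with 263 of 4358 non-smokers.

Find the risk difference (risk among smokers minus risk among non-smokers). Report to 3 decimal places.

risk, smokers = 579/3320 = 0.1744
risk, non-smokers = 263/4358 = 0.0603
risk difference = 0.1744 − 0.0603 = 0.114

RD = 0.114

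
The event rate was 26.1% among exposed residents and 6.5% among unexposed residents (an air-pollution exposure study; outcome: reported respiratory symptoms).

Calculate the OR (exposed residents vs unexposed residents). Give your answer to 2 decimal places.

odds, exposed residents = 0.2610/0.7390 = 0.3532
odds, unexposed residents = 0.0650/0.9350 = 0.0695
OR = 0.3532 / 0.0695 = 5.08

5.08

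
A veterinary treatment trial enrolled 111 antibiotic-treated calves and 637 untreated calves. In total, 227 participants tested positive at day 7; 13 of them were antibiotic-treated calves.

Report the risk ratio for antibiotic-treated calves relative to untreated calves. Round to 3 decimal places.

antibiotic-treated calves without the outcome: 111 − 13 = 98
untreated calves with the outcome: 227 − 13 = 214
untreated calves without the outcome: 637 − 214 = 423
risk, antibiotic-treated calves = 13/111 = 0.1171
risk, untreated calves = 214/637 = 0.3359
RR = 0.1171 / 0.3359 = 0.349

RR: 0.349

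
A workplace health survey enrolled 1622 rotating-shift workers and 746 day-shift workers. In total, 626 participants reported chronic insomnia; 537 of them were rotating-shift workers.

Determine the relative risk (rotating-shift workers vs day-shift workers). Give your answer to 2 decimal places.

rotating-shift workers without the outcome: 1622 − 537 = 1085
day-shift workers with the outcome: 626 − 537 = 89
day-shift workers without the outcome: 746 − 89 = 657
risk, rotating-shift workers = 537/1622 = 0.3311
risk, day-shift workers = 89/746 = 0.1193
RR = 0.3311 / 0.1193 = 2.78

2.78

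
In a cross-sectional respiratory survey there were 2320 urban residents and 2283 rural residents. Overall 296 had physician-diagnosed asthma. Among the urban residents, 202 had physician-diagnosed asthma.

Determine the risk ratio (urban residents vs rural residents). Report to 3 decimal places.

urban residents without the outcome: 2320 − 202 = 2118
rural residents with the outcome: 296 − 202 = 94
rural residents without the outcome: 2283 − 94 = 2189
risk, urban residents = 202/2320 = 0.08707
risk, rural residents = 94/2283 = 0.04117
RR = 0.08707 / 0.04117 = 2.115

RR = 2.115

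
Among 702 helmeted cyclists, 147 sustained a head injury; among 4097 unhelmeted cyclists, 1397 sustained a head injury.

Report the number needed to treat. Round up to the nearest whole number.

NNT = 8

risk, helmeted cyclists = 147/702 = 0.209402
risk, unhelmeted cyclists = 1397/4097 = 0.340981
absolute risk difference = 0.131579
1 / 0.131579 = 7.600 → round up → 8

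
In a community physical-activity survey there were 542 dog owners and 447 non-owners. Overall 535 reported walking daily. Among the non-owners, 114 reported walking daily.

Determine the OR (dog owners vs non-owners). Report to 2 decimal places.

10.16

dog owners with the outcome: 535 − 114 = 421
dog owners without the outcome: 542 − 421 = 121
non-owners without the outcome: 447 − 114 = 333
odds, dog owners = 421/121 = 3.4793
odds, non-owners = 114/333 = 0.3423
OR = 3.4793 / 0.3423 = 10.16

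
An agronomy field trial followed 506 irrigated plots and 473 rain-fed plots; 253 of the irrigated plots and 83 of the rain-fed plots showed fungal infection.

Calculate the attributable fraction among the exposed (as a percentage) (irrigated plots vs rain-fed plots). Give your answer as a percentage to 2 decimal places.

64.90%

risk, irrigated plots = 253/506 = 0.5000
risk, rain-fed plots = 83/473 = 0.1755
AR% = (0.5000 − 0.1755) / 0.5000 = 0.6490 → 64.90%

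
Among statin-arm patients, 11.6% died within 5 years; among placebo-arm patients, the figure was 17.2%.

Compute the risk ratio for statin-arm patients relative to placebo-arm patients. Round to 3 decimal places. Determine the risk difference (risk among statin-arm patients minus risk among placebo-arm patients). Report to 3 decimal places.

RR = 0.674; RD = -0.056

RR = 0.1160 / 0.1720 = 0.674
risk difference = 0.1160 − 0.1720 = -0.056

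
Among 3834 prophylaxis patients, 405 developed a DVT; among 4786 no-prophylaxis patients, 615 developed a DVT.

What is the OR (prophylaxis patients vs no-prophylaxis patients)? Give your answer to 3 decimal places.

OR = (405 × 4171) / (3429 × 615) = 1689255/2108835 ≈ 0.801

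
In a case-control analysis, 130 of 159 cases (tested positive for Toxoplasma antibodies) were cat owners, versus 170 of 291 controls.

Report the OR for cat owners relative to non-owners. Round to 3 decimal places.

OR = (130 × 121) / (170 × 29) = 15730/4930 ≈ 3.191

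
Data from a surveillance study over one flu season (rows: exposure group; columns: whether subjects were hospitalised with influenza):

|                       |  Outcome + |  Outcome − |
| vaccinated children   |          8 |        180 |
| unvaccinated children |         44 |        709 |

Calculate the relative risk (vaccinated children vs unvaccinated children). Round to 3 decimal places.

risk, vaccinated children = 8/188 = 0.04255
risk, unvaccinated children = 44/753 = 0.05843
RR = 0.04255 / 0.05843 = 0.728

0.728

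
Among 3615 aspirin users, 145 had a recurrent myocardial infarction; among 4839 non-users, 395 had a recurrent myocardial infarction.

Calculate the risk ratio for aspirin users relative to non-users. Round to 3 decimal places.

RR: 0.491

risk, aspirin users = 145/3615 = 0.04011
risk, non-users = 395/4839 = 0.08163
RR = 0.04011 / 0.08163 = 0.491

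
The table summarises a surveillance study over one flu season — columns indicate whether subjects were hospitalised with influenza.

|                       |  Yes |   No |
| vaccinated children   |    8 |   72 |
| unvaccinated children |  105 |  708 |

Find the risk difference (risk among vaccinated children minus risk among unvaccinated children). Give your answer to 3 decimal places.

RD: -0.029

risk, vaccinated children = 8/80 = 0.1000
risk, unvaccinated children = 105/813 = 0.1292
risk difference = 0.1000 − 0.1292 = -0.029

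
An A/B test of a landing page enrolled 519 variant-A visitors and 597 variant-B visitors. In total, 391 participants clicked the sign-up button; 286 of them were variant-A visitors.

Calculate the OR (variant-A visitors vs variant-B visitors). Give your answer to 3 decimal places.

variant-A visitors without the outcome: 519 − 286 = 233
variant-B visitors with the outcome: 391 − 286 = 105
variant-B visitors without the outcome: 597 − 105 = 492
OR = (286 × 492) / (233 × 105) = 140712/24465 ≈ 5.752

5.752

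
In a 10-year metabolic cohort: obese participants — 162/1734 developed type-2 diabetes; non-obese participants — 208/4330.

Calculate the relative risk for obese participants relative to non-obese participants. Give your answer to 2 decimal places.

1.94

risk, obese participants = 162/1734 = 0.09343
risk, non-obese participants = 208/4330 = 0.04804
RR = 0.09343 / 0.04804 = 1.94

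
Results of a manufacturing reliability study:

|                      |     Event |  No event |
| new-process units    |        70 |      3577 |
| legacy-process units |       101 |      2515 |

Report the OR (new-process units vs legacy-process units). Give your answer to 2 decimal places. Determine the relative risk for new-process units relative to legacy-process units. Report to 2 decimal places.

odds, new-process units = 70/3577 = 0.01957
odds, legacy-process units = 101/2515 = 0.04016
OR = 0.01957 / 0.04016 = 0.49
risk, new-process units = 70/3647 = 0.01919
risk, legacy-process units = 101/2616 = 0.03861
RR = 0.01919 / 0.03861 = 0.50

OR = 0.49; RR = 0.50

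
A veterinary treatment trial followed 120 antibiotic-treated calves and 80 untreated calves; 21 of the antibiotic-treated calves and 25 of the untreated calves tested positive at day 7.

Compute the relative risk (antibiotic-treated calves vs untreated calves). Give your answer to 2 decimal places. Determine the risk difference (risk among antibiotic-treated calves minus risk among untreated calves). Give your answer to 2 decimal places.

RR = 0.56; RD = -0.14

risk, antibiotic-treated calves = 21/120 = 0.1750
risk, untreated calves = 25/80 = 0.3125
RR = 0.1750 / 0.3125 = 0.56
risk difference = 0.1750 − 0.3125 = -0.14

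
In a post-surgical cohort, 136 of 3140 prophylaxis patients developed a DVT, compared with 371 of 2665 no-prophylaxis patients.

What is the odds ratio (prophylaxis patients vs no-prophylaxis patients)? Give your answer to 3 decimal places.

OR = 0.280

odds, prophylaxis patients = 136/3004 = 0.04527
odds, no-prophylaxis patients = 371/2294 = 0.16173
OR = 0.04527 / 0.16173 = 0.280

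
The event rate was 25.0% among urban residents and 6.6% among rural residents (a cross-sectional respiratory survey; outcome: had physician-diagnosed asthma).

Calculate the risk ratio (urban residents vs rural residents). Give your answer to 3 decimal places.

RR = 0.2500 / 0.0660 = 3.788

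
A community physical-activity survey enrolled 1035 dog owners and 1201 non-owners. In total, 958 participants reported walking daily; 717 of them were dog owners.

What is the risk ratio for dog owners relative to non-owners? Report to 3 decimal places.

dog owners without the outcome: 1035 − 717 = 318
non-owners with the outcome: 958 − 717 = 241
non-owners without the outcome: 1201 − 241 = 960
risk, dog owners = 717/1035 = 0.6928
risk, non-owners = 241/1201 = 0.2007
RR = 0.6928 / 0.2007 = 3.452

3.452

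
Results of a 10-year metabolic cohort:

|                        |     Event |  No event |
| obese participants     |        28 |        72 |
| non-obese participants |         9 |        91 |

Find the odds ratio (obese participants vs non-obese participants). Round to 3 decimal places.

OR = (28 × 91) / (72 × 9) = 2548/648 ≈ 3.932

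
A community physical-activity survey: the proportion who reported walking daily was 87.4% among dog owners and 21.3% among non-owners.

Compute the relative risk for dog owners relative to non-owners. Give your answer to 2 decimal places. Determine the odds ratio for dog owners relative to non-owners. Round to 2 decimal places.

RR = 4.10; OR = 25.63

RR = 0.8740 / 0.2130 = 4.10
odds, dog owners = 0.8740/0.1260 = 6.9365
odds, non-owners = 0.2130/0.7870 = 0.2706
OR = 6.9365 / 0.2706 = 25.63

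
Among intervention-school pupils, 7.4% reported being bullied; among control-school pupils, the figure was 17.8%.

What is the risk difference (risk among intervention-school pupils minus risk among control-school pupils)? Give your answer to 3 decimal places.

risk difference = 0.0740 − 0.1780 = -0.104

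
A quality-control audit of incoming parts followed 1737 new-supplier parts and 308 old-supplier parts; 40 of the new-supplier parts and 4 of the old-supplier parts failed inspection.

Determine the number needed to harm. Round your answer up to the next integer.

NNH: 100

risk, new-supplier parts = 40/1737 = 0.023028
risk, old-supplier parts = 4/308 = 0.012987
absolute risk difference = 0.010041
1 / 0.010041 = 99.592 → round up → 100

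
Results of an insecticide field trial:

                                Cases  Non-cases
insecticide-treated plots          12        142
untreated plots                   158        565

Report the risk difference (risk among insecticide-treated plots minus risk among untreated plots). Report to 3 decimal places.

risk, insecticide-treated plots = 12/154 = 0.0779
risk, untreated plots = 158/723 = 0.2185
risk difference = 0.0779 − 0.2185 = -0.141

RD ≈ -0.141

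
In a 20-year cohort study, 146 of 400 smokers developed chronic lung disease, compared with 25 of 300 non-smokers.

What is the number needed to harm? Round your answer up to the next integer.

risk, smokers = 146/400 = 0.365000
risk, non-smokers = 25/300 = 0.083333
absolute risk difference = 0.281667
1 / 0.281667 = 3.550 → round up → 4

NNH = 4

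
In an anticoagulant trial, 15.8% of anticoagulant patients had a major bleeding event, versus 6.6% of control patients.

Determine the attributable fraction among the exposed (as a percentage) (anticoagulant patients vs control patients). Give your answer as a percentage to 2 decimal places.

AR% = (0.1580 − 0.0660) / 0.1580 = 0.5823 → 58.23%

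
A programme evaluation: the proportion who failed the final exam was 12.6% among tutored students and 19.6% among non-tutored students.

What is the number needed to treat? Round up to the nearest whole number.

absolute risk difference = 0.070000
1 / 0.070000 = 14.286 → round up → 15

NNT ≈ 15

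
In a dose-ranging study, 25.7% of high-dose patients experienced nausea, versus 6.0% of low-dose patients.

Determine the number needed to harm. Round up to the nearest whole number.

absolute risk difference = 0.197000
1 / 0.197000 = 5.076 → round up → 6

NNH ≈ 6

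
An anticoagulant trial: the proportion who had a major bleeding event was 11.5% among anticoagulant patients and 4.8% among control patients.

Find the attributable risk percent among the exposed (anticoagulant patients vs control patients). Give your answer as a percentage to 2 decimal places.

AR% = (0.11500 − 0.04800) / 0.11500 = 0.5826 → 58.26%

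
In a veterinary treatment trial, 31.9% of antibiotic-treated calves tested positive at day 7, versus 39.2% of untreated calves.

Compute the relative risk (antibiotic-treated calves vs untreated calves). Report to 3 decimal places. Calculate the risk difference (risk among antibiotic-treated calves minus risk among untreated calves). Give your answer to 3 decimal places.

RR = 0.814; RD = -0.073

RR = 0.3190 / 0.3920 = 0.814
risk difference = 0.3190 − 0.3920 = -0.073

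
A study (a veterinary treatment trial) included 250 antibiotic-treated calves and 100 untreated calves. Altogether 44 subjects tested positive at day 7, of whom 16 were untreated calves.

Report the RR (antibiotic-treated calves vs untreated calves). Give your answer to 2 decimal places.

antibiotic-treated calves with the outcome: 44 − 16 = 28
antibiotic-treated calves without the outcome: 250 − 28 = 222
untreated calves without the outcome: 100 − 16 = 84
risk, antibiotic-treated calves = 28/250 = 0.1120
risk, untreated calves = 16/100 = 0.1600
RR = 0.1120 / 0.1600 = 0.70

RR = 0.70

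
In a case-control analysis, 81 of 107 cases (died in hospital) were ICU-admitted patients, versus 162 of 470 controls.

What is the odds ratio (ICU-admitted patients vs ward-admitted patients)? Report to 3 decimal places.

OR = (81 × 308) / (162 × 26) = 24948/4212 ≈ 5.923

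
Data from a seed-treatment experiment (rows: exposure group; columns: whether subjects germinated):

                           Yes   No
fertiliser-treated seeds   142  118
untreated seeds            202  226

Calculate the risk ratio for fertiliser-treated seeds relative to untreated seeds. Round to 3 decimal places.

risk, fertiliser-treated seeds = 142/260 = 0.5462
risk, untreated seeds = 202/428 = 0.4720
RR = 0.5462 / 0.4720 = 1.157

1.157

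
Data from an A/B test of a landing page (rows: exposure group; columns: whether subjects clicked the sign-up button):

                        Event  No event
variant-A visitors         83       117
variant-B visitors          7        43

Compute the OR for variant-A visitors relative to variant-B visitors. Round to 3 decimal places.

OR = (83 × 43) / (117 × 7) = 3569/819 ≈ 4.358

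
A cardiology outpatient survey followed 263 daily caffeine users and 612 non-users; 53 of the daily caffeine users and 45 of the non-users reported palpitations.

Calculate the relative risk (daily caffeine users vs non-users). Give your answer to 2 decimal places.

risk, daily caffeine users = 53/263 = 0.2015
risk, non-users = 45/612 = 0.0735
RR = 0.2015 / 0.0735 = 2.74

RR: 2.74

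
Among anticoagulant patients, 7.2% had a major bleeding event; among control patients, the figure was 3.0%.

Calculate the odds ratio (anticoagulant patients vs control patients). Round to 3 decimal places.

OR: 2.509

odds, anticoagulant patients = 0.07200/0.92800 = 0.07759
odds, control patients = 0.03000/0.97000 = 0.03093
OR = 0.07759 / 0.03093 = 2.509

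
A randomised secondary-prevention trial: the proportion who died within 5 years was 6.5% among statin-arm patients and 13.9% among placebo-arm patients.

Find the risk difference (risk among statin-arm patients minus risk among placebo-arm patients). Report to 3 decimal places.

risk difference = 0.0650 − 0.1390 = -0.074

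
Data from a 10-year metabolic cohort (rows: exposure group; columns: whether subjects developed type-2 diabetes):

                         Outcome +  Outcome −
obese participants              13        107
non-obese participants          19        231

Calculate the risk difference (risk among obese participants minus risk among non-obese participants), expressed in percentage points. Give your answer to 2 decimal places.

risk, obese participants = 13/120 = 0.1083
risk, non-obese participants = 19/250 = 0.0760
risk difference = 0.1083 − 0.0760 = 0.0323 → 3.23 percentage points

RD: 3.23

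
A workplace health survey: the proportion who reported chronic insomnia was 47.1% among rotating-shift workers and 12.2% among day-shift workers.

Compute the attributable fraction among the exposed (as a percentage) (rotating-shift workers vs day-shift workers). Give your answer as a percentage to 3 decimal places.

AR% = (0.4710 − 0.1220) / 0.4710 = 0.7410 → 74.098%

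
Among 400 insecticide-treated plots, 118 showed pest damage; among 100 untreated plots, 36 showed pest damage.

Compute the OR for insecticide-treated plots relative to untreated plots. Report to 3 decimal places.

OR = (118 × 64) / (282 × 36) = 7552/10152 ≈ 0.744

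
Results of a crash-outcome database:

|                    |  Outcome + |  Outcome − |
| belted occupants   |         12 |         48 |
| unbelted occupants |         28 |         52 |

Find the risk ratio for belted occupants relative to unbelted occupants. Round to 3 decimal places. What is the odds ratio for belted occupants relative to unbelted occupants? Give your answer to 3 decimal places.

risk, belted occupants = 12/60 = 0.2000
risk, unbelted occupants = 28/80 = 0.3500
RR = 0.2000 / 0.3500 = 0.571
odds, belted occupants = 12/48 = 0.2500
odds, unbelted occupants = 28/52 = 0.5385
OR = 0.2500 / 0.5385 = 0.464

RR = 0.571; OR = 0.464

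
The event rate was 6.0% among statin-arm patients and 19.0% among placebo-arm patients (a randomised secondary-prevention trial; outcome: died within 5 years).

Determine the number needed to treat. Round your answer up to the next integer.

absolute risk difference = 0.130000
1 / 0.130000 = 7.692 → round up → 8

8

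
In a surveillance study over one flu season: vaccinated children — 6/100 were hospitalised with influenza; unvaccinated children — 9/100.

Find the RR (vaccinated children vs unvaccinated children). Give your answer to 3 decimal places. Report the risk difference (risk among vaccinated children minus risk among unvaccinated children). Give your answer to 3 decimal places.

risk, vaccinated children = 6/100 = 0.0600
risk, unvaccinated children = 9/100 = 0.0900
RR = 0.0600 / 0.0900 = 0.667
risk difference = 0.0600 − 0.0900 = -0.030

RR = 0.667; RD = -0.030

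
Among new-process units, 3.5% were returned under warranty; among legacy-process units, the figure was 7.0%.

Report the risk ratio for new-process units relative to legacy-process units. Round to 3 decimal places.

RR = 0.03500 / 0.07000 = 0.500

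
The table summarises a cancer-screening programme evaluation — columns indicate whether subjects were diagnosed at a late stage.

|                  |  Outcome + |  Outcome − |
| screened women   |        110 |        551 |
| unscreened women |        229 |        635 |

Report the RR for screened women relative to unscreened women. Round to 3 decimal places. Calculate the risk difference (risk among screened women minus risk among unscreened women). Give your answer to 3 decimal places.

risk, screened women = 110/661 = 0.1664
risk, unscreened women = 229/864 = 0.2650
RR = 0.1664 / 0.2650 = 0.628
risk difference = 0.1664 − 0.2650 = -0.099

RR = 0.628; RD = -0.099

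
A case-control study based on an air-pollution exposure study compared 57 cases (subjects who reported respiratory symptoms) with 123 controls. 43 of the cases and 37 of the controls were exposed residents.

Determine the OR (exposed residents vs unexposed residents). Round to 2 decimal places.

odds, exposed residents = 43/37 = 1.1622
odds, unexposed residents = 14/86 = 0.1628
OR = 1.1622 / 0.1628 = 7.14

OR = 7.14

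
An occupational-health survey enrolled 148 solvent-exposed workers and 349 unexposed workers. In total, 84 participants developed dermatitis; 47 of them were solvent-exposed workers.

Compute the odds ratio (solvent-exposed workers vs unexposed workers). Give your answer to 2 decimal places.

solvent-exposed workers without the outcome: 148 − 47 = 101
unexposed workers with the outcome: 84 − 47 = 37
unexposed workers without the outcome: 349 − 37 = 312
OR = (47 × 312) / (101 × 37) = 14664/3737 ≈ 3.92

OR ≈ 3.92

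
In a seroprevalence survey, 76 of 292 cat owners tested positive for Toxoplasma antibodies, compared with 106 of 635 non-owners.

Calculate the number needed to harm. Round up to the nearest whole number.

risk, cat owners = 76/292 = 0.260274
risk, non-owners = 106/635 = 0.166929
absolute risk difference = 0.093345
1 / 0.093345 = 10.713 → round up → 11

11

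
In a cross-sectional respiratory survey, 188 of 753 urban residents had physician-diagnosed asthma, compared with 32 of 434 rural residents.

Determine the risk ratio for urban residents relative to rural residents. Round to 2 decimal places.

RR ≈ 3.39

risk, urban residents = 188/753 = 0.2497
risk, rural residents = 32/434 = 0.0737
RR = 0.2497 / 0.0737 = 3.39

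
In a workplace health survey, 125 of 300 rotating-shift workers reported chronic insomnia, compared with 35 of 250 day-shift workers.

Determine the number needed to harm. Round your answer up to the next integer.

NNH: 4

risk, rotating-shift workers = 125/300 = 0.416667
risk, day-shift workers = 35/250 = 0.140000
absolute risk difference = 0.276667
1 / 0.276667 = 3.614 → round up → 4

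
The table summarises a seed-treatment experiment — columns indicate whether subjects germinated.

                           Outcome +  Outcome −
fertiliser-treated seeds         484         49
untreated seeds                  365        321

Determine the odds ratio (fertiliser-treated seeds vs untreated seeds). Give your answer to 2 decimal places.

OR = (484 × 321) / (49 × 365) = 155364/17885 ≈ 8.69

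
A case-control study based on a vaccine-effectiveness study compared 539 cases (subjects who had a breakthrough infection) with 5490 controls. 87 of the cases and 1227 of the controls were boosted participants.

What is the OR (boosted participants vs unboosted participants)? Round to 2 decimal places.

OR = (87 × 4263) / (1227 × 452) = 370881/554604 ≈ 0.67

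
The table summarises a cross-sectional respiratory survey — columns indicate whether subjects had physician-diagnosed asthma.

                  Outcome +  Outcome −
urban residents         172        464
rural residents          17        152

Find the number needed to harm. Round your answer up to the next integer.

NNH: 6

risk, urban residents = 172/636 = 0.270440
risk, rural residents = 17/169 = 0.100592
absolute risk difference = 0.169849
1 / 0.169849 = 5.888 → round up → 6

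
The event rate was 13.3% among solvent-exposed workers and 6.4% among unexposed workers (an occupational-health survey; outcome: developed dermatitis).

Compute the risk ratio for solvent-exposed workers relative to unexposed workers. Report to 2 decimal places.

RR = 0.1330 / 0.0640 = 2.08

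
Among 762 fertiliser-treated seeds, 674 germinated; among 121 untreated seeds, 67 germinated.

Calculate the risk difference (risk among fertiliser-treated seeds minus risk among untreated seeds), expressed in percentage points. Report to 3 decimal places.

risk, fertiliser-treated seeds = 674/762 = 0.8845
risk, untreated seeds = 67/121 = 0.5537
risk difference = 0.8845 − 0.5537 = 0.3308 → 33.080 percentage points

RD = 33.080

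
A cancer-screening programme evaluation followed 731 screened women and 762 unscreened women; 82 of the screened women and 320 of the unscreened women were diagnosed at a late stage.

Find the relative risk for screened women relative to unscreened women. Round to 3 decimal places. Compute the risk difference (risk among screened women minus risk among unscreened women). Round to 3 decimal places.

risk, screened women = 82/731 = 0.1122
risk, unscreened women = 320/762 = 0.4199
RR = 0.1122 / 0.4199 = 0.267
risk difference = 0.1122 − 0.4199 = -0.308

RR = 0.267; RD = -0.308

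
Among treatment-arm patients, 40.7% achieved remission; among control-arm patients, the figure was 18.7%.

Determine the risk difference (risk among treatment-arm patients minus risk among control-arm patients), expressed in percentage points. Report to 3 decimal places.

22.000

risk difference = 0.4070 − 0.1870 = 0.2200 → 22.000 percentage points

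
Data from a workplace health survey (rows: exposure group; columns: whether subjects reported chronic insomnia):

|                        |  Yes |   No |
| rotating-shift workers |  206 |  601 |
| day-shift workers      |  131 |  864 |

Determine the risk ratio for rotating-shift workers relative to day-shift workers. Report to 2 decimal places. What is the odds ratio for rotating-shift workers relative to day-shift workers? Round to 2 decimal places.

RR = 1.94; OR = 2.26

risk, rotating-shift workers = 206/807 = 0.2553
risk, day-shift workers = 131/995 = 0.1317
RR = 0.2553 / 0.1317 = 1.94
odds, rotating-shift workers = 206/601 = 0.3428
odds, day-shift workers = 131/864 = 0.1516
OR = 0.3428 / 0.1516 = 2.26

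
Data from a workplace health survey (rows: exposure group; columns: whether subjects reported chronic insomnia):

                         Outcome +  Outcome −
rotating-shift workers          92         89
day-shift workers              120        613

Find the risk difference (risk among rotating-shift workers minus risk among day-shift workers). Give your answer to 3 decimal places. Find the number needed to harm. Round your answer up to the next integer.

risk, rotating-shift workers = 92/181 = 0.5083
risk, day-shift workers = 120/733 = 0.1637
risk difference = 0.5083 − 0.1637 = 0.345
absolute risk difference = 0.344577
1 / 0.344577 = 2.902 → round up → 3

RD = 0.345; NNH = 3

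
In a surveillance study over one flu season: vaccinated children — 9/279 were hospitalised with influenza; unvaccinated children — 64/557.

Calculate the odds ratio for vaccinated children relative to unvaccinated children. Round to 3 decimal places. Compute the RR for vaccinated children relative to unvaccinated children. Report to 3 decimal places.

OR = (9 × 493) / (270 × 64) = 4437/17280 ≈ 0.257
risk, vaccinated children = 9/279 = 0.03226
risk, unvaccinated children = 64/557 = 0.11490
RR = 0.03226 / 0.11490 = 0.281

OR = 0.257; RR = 0.281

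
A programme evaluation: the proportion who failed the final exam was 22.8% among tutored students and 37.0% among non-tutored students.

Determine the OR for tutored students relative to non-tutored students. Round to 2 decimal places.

odds, tutored students = 0.2280/0.7720 = 0.2953
odds, non-tutored students = 0.3700/0.6300 = 0.5873
OR = 0.2953 / 0.5873 = 0.50

OR = 0.50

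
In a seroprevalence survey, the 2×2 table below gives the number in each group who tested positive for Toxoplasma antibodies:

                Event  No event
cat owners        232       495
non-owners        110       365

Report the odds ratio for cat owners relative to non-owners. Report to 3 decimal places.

OR = (232 × 365) / (495 × 110) = 84680/54450 ≈ 1.555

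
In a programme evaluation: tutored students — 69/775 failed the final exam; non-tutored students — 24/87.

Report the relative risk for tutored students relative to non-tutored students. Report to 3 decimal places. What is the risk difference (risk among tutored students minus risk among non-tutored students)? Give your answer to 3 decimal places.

RR = 0.323; RD = -0.187

risk, tutored students = 69/775 = 0.0890
risk, non-tutored students = 24/87 = 0.2759
RR = 0.0890 / 0.2759 = 0.323
risk difference = 0.0890 − 0.2759 = -0.187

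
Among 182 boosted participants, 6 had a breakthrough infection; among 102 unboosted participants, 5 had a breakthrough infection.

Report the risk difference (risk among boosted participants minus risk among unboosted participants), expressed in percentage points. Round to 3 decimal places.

risk, boosted participants = 6/182 = 0.03297
risk, unboosted participants = 5/102 = 0.04902
risk difference = 0.03297 − 0.04902 = -0.01605 → -1.605 percentage points

RD: -1.605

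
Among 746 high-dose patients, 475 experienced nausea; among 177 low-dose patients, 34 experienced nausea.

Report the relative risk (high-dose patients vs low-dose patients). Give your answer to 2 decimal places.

RR = 3.31

risk, high-dose patients = 475/746 = 0.6367
risk, low-dose patients = 34/177 = 0.1921
RR = 0.6367 / 0.1921 = 3.31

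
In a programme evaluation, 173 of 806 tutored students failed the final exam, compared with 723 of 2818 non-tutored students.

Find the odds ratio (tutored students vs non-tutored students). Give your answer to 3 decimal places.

OR = (173 × 2095) / (633 × 723) = 362435/457659 ≈ 0.792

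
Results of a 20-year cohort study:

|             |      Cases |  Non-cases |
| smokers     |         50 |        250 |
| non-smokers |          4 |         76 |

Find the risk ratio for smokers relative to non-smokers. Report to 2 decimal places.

risk, smokers = 50/300 = 0.1667
risk, non-smokers = 4/80 = 0.0500
RR = 0.1667 / 0.0500 = 3.33

3.33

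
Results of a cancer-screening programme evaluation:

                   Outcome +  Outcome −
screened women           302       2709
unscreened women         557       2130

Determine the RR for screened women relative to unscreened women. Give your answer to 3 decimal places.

risk, screened women = 302/3011 = 0.1003
risk, unscreened women = 557/2687 = 0.2073
RR = 0.1003 / 0.2073 = 0.484

RR: 0.484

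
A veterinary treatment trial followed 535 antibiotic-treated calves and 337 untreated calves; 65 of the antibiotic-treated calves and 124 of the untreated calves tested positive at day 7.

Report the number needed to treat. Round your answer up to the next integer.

NNT = 5

risk, antibiotic-treated calves = 65/535 = 0.121495
risk, untreated calves = 124/337 = 0.367953
absolute risk difference = 0.246457
1 / 0.246457 = 4.058 → round up → 5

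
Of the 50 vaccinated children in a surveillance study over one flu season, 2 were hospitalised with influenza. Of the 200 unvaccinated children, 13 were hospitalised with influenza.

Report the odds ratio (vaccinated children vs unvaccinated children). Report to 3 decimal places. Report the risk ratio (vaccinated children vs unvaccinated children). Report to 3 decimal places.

OR = 0.599; RR = 0.615

odds, vaccinated children = 2/48 = 0.04167
odds, unvaccinated children = 13/187 = 0.06952
OR = 0.04167 / 0.06952 = 0.599
risk, vaccinated children = 2/50 = 0.04000
risk, unvaccinated children = 13/200 = 0.06500
RR = 0.04000 / 0.06500 = 0.615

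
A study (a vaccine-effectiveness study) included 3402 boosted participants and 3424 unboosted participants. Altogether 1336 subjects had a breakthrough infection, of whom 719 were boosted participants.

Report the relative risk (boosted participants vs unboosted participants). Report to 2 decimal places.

boosted participants without the outcome: 3402 − 719 = 2683
unboosted participants with the outcome: 1336 − 719 = 617
unboosted participants without the outcome: 3424 − 617 = 2807
risk, boosted participants = 719/3402 = 0.2113
risk, unboosted participants = 617/3424 = 0.1802
RR = 0.2113 / 0.1802 = 1.17

RR ≈ 1.17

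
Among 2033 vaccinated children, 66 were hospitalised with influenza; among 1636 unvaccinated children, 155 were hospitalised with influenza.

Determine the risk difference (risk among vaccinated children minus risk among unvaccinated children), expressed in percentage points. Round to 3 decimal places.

RD: -6.228

risk, vaccinated children = 66/2033 = 0.03246
risk, unvaccinated children = 155/1636 = 0.09474
risk difference = 0.03246 − 0.09474 = -0.06228 → -6.228 percentage points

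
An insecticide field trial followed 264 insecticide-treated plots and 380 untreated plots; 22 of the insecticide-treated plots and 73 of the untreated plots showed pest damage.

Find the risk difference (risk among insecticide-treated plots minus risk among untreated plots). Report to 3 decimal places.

RD = -0.109

risk, insecticide-treated plots = 22/264 = 0.0833
risk, untreated plots = 73/380 = 0.1921
risk difference = 0.0833 − 0.1921 = -0.109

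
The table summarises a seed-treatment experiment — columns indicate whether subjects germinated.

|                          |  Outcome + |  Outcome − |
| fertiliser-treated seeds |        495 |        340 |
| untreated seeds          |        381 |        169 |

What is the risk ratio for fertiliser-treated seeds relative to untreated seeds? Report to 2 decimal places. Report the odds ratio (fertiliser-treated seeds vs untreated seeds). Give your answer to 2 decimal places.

RR = 0.86; OR = 0.65

risk, fertiliser-treated seeds = 495/835 = 0.5928
risk, untreated seeds = 381/550 = 0.6927
RR = 0.5928 / 0.6927 = 0.86
OR = (495 × 169) / (340 × 381) = 83655/129540 ≈ 0.65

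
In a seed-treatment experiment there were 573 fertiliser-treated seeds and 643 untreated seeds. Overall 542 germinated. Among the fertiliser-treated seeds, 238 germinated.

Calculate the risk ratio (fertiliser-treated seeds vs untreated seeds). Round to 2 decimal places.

0.88

fertiliser-treated seeds without the outcome: 573 − 238 = 335
untreated seeds with the outcome: 542 − 238 = 304
untreated seeds without the outcome: 643 − 304 = 339
risk, fertiliser-treated seeds = 238/573 = 0.4154
risk, untreated seeds = 304/643 = 0.4728
RR = 0.4154 / 0.4728 = 0.88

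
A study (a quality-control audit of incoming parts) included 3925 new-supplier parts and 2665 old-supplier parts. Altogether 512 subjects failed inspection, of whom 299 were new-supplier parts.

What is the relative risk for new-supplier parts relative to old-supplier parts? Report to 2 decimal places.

new-supplier parts without the outcome: 3925 − 299 = 3626
old-supplier parts with the outcome: 512 − 299 = 213
old-supplier parts without the outcome: 2665 − 213 = 2452
risk, new-supplier parts = 299/3925 = 0.0762
risk, old-supplier parts = 213/2665 = 0.0799
RR = 0.0762 / 0.0799 = 0.95

RR ≈ 0.95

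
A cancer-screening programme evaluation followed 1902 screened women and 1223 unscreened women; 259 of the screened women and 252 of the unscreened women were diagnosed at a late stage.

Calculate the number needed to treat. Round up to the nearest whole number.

NNT: 15

risk, screened women = 259/1902 = 0.136172
risk, unscreened women = 252/1223 = 0.206051
absolute risk difference = 0.069878
1 / 0.069878 = 14.311 → round up → 15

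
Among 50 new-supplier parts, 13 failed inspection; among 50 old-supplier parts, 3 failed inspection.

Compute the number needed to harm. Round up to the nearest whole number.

5

risk, new-supplier parts = 13/50 = 0.260000
risk, old-supplier parts = 3/50 = 0.060000
absolute risk difference = 0.200000
1 / 0.200000 = 5.000 → round up → 5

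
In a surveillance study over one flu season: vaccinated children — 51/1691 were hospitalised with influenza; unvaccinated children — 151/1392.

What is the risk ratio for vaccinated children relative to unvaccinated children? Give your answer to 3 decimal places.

RR: 0.278

risk, vaccinated children = 51/1691 = 0.03016
risk, unvaccinated children = 151/1392 = 0.10848
RR = 0.03016 / 0.10848 = 0.278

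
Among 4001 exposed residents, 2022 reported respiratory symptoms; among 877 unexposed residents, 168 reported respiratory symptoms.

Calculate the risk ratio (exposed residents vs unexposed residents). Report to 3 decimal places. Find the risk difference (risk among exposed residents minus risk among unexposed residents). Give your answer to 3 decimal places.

RR = 2.638; RD = 0.314

risk, exposed residents = 2022/4001 = 0.5054
risk, unexposed residents = 168/877 = 0.1916
RR = 0.5054 / 0.1916 = 2.638
risk difference = 0.5054 − 0.1916 = 0.314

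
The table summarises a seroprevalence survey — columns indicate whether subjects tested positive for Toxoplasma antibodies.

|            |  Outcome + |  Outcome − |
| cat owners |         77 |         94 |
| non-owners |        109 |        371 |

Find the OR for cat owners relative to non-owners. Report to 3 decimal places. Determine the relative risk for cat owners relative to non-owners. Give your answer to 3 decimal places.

odds, cat owners = 77/94 = 0.8191
odds, non-owners = 109/371 = 0.2938
OR = 0.8191 / 0.2938 = 2.788
risk, cat owners = 77/171 = 0.4503
risk, non-owners = 109/480 = 0.2271
RR = 0.4503 / 0.2271 = 1.983

OR = 2.788; RR = 1.983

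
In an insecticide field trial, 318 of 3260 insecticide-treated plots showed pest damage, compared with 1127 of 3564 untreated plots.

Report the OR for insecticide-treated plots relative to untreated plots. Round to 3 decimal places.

0.234

odds, insecticide-treated plots = 318/2942 = 0.1081
odds, untreated plots = 1127/2437 = 0.4625
OR = 0.1081 / 0.4625 = 0.234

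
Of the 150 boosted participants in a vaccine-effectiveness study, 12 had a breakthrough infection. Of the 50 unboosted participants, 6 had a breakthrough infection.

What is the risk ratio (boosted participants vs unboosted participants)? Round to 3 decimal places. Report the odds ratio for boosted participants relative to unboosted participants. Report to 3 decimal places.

risk, boosted participants = 12/150 = 0.0800
risk, unboosted participants = 6/50 = 0.1200
RR = 0.0800 / 0.1200 = 0.667
OR = (12 × 44) / (138 × 6) = 528/828 ≈ 0.638

RR = 0.667; OR = 0.638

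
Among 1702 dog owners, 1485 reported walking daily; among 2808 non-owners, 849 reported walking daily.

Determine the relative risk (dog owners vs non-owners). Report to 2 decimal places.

2.89

risk, dog owners = 1485/1702 = 0.8725
risk, non-owners = 849/2808 = 0.3024
RR = 0.8725 / 0.3024 = 2.89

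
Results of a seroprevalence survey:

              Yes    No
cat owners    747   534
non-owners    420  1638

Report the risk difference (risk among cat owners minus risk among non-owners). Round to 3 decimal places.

0.379

risk, cat owners = 747/1281 = 0.5831
risk, non-owners = 420/2058 = 0.2041
risk difference = 0.5831 − 0.2041 = 0.379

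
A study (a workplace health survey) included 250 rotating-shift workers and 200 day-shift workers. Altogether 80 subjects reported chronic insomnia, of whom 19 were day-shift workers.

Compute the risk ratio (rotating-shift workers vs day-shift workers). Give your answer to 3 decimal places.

rotating-shift workers with the outcome: 80 − 19 = 61
rotating-shift workers without the outcome: 250 − 61 = 189
day-shift workers without the outcome: 200 − 19 = 181
risk, rotating-shift workers = 61/250 = 0.2440
risk, day-shift workers = 19/200 = 0.0950
RR = 0.2440 / 0.0950 = 2.568

RR: 2.568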